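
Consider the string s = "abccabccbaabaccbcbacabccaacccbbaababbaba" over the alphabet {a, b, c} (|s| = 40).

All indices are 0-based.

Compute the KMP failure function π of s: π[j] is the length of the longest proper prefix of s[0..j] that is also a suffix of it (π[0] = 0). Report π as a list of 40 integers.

[0, 0, 0, 0, 1, 2, 3, 4, 0, 1, 1, 2, 1, 0, 0, 0, 0, 0, 1, 0, 1, 2, 3, 4, 5, 1, 0, 0, 0, 0, 0, 1, 1, 2, 1, 2, 0, 1, 2, 1]

π[0] = 0
j=1 s[j]='b': π[1]=0 (border '')
j=2 s[j]='c': π[2]=0 (border '')
j=3 s[j]='c': π[3]=0 (border '')
j=4 s[j]='a': π[4]=1 (border 'a')
j=5 s[j]='b': π[5]=2 (border 'ab')
j=6 s[j]='c': π[6]=3 (border 'abc')
j=7 s[j]='c': π[7]=4 (border 'abcc')
j=8 s[j]='b': k: 4→0; π[8]=0 (border '')
j=9 s[j]='a': π[9]=1 (border 'a')
j=10 s[j]='a': k: 1→0; π[10]=1 (border 'a')
j=11 s[j]='b': π[11]=2 (border 'ab')
j=12 s[j]='a': k: 2→0; π[12]=1 (border 'a')
j=13 s[j]='c': k: 1→0; π[13]=0 (border '')
j=14 s[j]='c': π[14]=0 (border '')
j=15 s[j]='b': π[15]=0 (border '')
j=16 s[j]='c': π[16]=0 (border '')
j=17 s[j]='b': π[17]=0 (border '')
j=18 s[j]='a': π[18]=1 (border 'a')
j=19 s[j]='c': k: 1→0; π[19]=0 (border '')
j=20 s[j]='a': π[20]=1 (border 'a')
j=21 s[j]='b': π[21]=2 (border 'ab')
j=22 s[j]='c': π[22]=3 (border 'abc')
j=23 s[j]='c': π[23]=4 (border 'abcc')
j=24 s[j]='a': π[24]=5 (border 'abcca')
j=25 s[j]='a': k: 5→1→0; π[25]=1 (border 'a')
j=26 s[j]='c': k: 1→0; π[26]=0 (border '')
j=27 s[j]='c': π[27]=0 (border '')
j=28 s[j]='c': π[28]=0 (border '')
j=29 s[j]='b': π[29]=0 (border '')
j=30 s[j]='b': π[30]=0 (border '')
j=31 s[j]='a': π[31]=1 (border 'a')
j=32 s[j]='a': k: 1→0; π[32]=1 (border 'a')
j=33 s[j]='b': π[33]=2 (border 'ab')
j=34 s[j]='a': k: 2→0; π[34]=1 (border 'a')
j=35 s[j]='b': π[35]=2 (border 'ab')
j=36 s[j]='b': k: 2→0; π[36]=0 (border '')
j=37 s[j]='a': π[37]=1 (border 'a')
j=38 s[j]='b': π[38]=2 (border 'ab')
j=39 s[j]='a': k: 2→0; π[39]=1 (border 'a')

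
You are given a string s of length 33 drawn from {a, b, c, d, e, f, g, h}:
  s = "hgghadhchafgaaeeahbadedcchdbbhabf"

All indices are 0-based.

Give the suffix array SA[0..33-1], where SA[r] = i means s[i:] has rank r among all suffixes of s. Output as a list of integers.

[12, 30, 19, 4, 13, 9, 16, 18, 27, 31, 28, 23, 7, 24, 26, 22, 20, 5, 15, 21, 14, 32, 10, 11, 1, 2, 29, 3, 8, 17, 6, 25, 0]

rank | idx | suffix
   0 |  12 | aaeeahbadedcchdbbhabf
   1 |  30 | abf
   2 |  19 | adedcchdbbhabf
   3 |   4 | adhchafgaaeeahbadedcchdbbhabf
   4 |  13 | aeeahbadedcchdbbhabf
   5 |   9 | afgaaeeahbadedcchdbbhabf
   6 |  16 | ahbadedcchdbbhabf
   7 |  18 | badedcchdbbhabf
   8 |  27 | bbhabf
   9 |  31 | bf
  10 |  28 | bhabf
  11 |  23 | cchdbbhabf
  12 |   7 | chafgaaeeahbadedcchdbbhabf
  13 |  24 | chdbbhabf
  14 |  26 | dbbhabf
  15 |  22 | dcchdbbhabf
  16 |  20 | dedcchdbbhabf
  17 |   5 | dhchafgaaeeahbadedcchdbbhabf
  18 |  15 | eahbadedcchdbbhabf
  19 |  21 | edcchdbbhabf
  20 |  14 | eeahbadedcchdbbhabf
  21 |  32 | f
  22 |  10 | fgaaeeahbadedcchdbbhabf
  23 |  11 | gaaeeahbadedcchdbbhabf
  24 |   1 | gghadhchafgaaeeahbadedcchdbbhabf
  25 |   2 | ghadhchafgaaeeahbadedcchdbbhabf
  26 |  29 | habf
  27 |   3 | hadhchafgaaeeahbadedcchdbbhabf
  28 |   8 | hafgaaeeahbadedcchdbbhabf
  29 |  17 | hbadedcchdbbhabf
  30 |   6 | hchafgaaeeahbadedcchdbbhabf
  31 |  25 | hdbbhabf
  32 |   0 | hgghadhchafgaaeeahbadedcchdbbhabf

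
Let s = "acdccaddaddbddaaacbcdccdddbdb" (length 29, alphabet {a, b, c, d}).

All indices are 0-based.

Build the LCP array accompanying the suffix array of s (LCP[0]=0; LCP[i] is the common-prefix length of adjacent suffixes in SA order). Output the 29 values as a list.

[0, 2, 1, 2, 1, 3, 0, 1, 1, 2, 0, 1, 1, 2, 1, 4, 2, 0, 2, 1, 2, 3, 1, 3, 1, 3, 2, 4, 2]

sorted suffixes:
  #0 SA[0]=14  'aaacbcdccdddbdb'
  #1 SA[1]=15  'aacbcdccdddbdb'
  #2 SA[2]=16  'acbcdccdddbdb'
  #3 SA[3]=0  'acdccaddaddbddaaacbcdccdddbdb'
  #4 SA[4]=5  'addaddbddaaacbcdccdddbdb'
  #5 SA[5]=8  'addbddaaacbcdccdddbdb'
  #6 SA[6]=28  'b'
  #7 SA[7]=18  'bcdccdddbdb'
  #8 SA[8]=26  'bdb'
  #9 SA[9]=11  'bddaaacbcdccdddbdb'
  #10 SA[10]=4  'caddaddbddaaacbcdccdddbdb'
  #11 SA[11]=17  'cbcdccdddbdb'
  #12 SA[12]=3  'ccaddaddbddaaacbcdccdddbdb'
  #13 SA[13]=21  'ccdddbdb'
  #14 SA[14]=1  'cdccaddaddbddaaacbcdccdddbdb'
  #15 SA[15]=19  'cdccdddbdb'
  #16 SA[16]=22  'cdddbdb'
  #17 SA[17]=13  'daaacbcdccdddbdb'
  #18 SA[18]=7  'daddbddaaacbcdccdddbdb'
  #19 SA[19]=27  'db'
  #20 SA[20]=25  'dbdb'
  #21 SA[21]=10  'dbddaaacbcdccdddbdb'
  #22 SA[22]=2  'dccaddaddbddaaacbcdccdddbdb'
  #23 SA[23]=20  'dccdddbdb'
  #24 SA[24]=12  'ddaaacbcdccdddbdb'
  #25 SA[25]=6  'ddaddbddaaacbcdccdddbdb'
  #26 SA[26]=24  'ddbdb'
  #27 SA[27]=9  'ddbddaaacbcdccdddbdb'
  #28 SA[28]=23  'dddbdb'

SA = [14, 15, 16, 0, 5, 8, 28, 18, 26, 11, 4, 17, 3, 21, 1, 19, 22, 13, 7, 27, 25, 10, 2, 20, 12, 6, 24, 9, 23]
rank  pair      lcp
   1  s[14:],s[15:]  2  'aa'
   2  s[15:],s[16:]  1  'a'
   3  s[16:],s[0:]  2  'ac'
   4  s[0:],s[5:]  1  'a'
   5  s[5:],s[8:]  3  'add'
   6  s[8:],s[28:]  0  ''
   7  s[28:],s[18:]  1  'b'
   8  s[18:],s[26:]  1  'b'
   9  s[26:],s[11:]  2  'bd'
  10  s[11:],s[4:]  0  ''
  11  s[4:],s[17:]  1  'c'
  12  s[17:],s[3:]  1  'c'
  13  s[3:],s[21:]  2  'cc'
  14  s[21:],s[1:]  1  'c'
  15  s[1:],s[19:]  4  'cdcc'
  16  s[19:],s[22:]  2  'cd'
  17  s[22:],s[13:]  0  ''
  18  s[13:],s[7:]  2  'da'
  19  s[7:],s[27:]  1  'd'
  20  s[27:],s[25:]  2  'db'
  21  s[25:],s[10:]  3  'dbd'
  22  s[10:],s[2:]  1  'd'
  23  s[2:],s[20:]  3  'dcc'
  24  s[20:],s[12:]  1  'd'
  25  s[12:],s[6:]  3  'dda'
  26  s[6:],s[24:]  2  'dd'
  27  s[24:],s[9:]  4  'ddbd'
  28  s[9:],s[23:]  2  'dd'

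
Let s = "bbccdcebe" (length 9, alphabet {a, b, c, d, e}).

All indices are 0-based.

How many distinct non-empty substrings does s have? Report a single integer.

40

sorted suffixes:
  #0 SA[0]=0  'bbccdcebe'
  #1 SA[1]=1  'bccdcebe'
  #2 SA[2]=7  'be'
  #3 SA[3]=2  'ccdcebe'
  #4 SA[4]=3  'cdcebe'
  #5 SA[5]=5  'cebe'
  #6 SA[6]=4  'dcebe'
  #7 SA[7]=8  'e'
  #8 SA[8]=6  'ebe'

SA = [0, 1, 7, 2, 3, 5, 4, 8, 6]
[i] adj suffixes → lcp
  [1] 0/1 → 1 ('b')
  [2] 1/7 → 1 ('b')
  [3] 7/2 → 0 ('')
  [4] 2/3 → 1 ('c')
  [5] 3/5 → 1 ('c')
  [6] 5/4 → 0 ('')
  [7] 4/8 → 0 ('')
  [8] 8/6 → 1 ('e')

n(n+1)/2 = 9·10/2 = 45
Σ LCP = 0 + 1 + 1 + 0 + 1 + 1 + 0 + 0 + 1 = 5
distinct = 45 − 5 = 40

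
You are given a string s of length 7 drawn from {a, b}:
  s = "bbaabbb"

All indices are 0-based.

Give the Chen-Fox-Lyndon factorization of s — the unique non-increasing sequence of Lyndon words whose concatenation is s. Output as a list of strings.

emit factor 1: 'b' (i=0, period=1)
emit factor 2: 'b' (i=1, period=1)
emit factor 3: 'aabbb' (i=2, period=5)

["b", "b", "aabbb"]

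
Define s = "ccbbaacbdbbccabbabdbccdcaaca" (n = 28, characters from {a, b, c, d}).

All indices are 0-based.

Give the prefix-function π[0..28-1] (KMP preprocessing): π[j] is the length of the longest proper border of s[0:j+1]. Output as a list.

π[0] = 0
j=1 s[j]='c': π[1]=1 (border 'c')
j=2 s[j]='b': k: 1→0; π[2]=0 (border '')
j=3 s[j]='b': π[3]=0 (border '')
j=4 s[j]='a': π[4]=0 (border '')
j=5 s[j]='a': π[5]=0 (border '')
j=6 s[j]='c': π[6]=1 (border 'c')
j=7 s[j]='b': k: 1→0; π[7]=0 (border '')
j=8 s[j]='d': π[8]=0 (border '')
j=9 s[j]='b': π[9]=0 (border '')
j=10 s[j]='b': π[10]=0 (border '')
j=11 s[j]='c': π[11]=1 (border 'c')
j=12 s[j]='c': π[12]=2 (border 'cc')
j=13 s[j]='a': k: 2→1→0; π[13]=0 (border '')
j=14 s[j]='b': π[14]=0 (border '')
j=15 s[j]='b': π[15]=0 (border '')
j=16 s[j]='a': π[16]=0 (border '')
j=17 s[j]='b': π[17]=0 (border '')
j=18 s[j]='d': π[18]=0 (border '')
j=19 s[j]='b': π[19]=0 (border '')
j=20 s[j]='c': π[20]=1 (border 'c')
j=21 s[j]='c': π[21]=2 (border 'cc')
j=22 s[j]='d': k: 2→1→0; π[22]=0 (border '')
j=23 s[j]='c': π[23]=1 (border 'c')
j=24 s[j]='a': k: 1→0; π[24]=0 (border '')
j=25 s[j]='a': π[25]=0 (border '')
j=26 s[j]='c': π[26]=1 (border 'c')
j=27 s[j]='a': k: 1→0; π[27]=0 (border '')

[0, 1, 0, 0, 0, 0, 1, 0, 0, 0, 0, 1, 2, 0, 0, 0, 0, 0, 0, 0, 1, 2, 0, 1, 0, 0, 1, 0]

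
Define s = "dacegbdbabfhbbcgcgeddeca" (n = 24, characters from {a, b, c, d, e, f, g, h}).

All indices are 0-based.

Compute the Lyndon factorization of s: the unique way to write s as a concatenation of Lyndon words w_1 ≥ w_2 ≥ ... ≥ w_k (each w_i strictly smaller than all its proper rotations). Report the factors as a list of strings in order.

emit factor 1: 'd' (i=0, period=1)
emit factor 2: 'acegbdb' (i=1, period=7)
emit factor 3: 'abfhbbcgcgeddec' (i=8, period=15)
emit factor 4: 'a' (i=23, period=1)

["d", "acegbdb", "abfhbbcgcgeddec", "a"]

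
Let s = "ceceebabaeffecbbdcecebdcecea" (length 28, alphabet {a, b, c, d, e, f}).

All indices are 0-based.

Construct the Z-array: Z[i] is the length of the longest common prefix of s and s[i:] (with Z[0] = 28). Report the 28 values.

Z[0]=28
i=1: outside box; Z[1]=0
i=2: outside box; Z[2]=2 grow→box=[2,4)
i=3: min(r-i=1, Z[1]=0)=0; Z[3]=0
i=4: outside box; Z[4]=0
i=5: outside box; Z[5]=0
i=6: outside box; Z[6]=0
i=7: outside box; Z[7]=0
i=8: outside box; Z[8]=0
i=9: outside box; Z[9]=0
i=10: outside box; Z[10]=0
i=11: outside box; Z[11]=0
i=12: outside box; Z[12]=0
i=13: outside box; Z[13]=1 grow→box=[13,14)
i=14: outside box; Z[14]=0
i=15: outside box; Z[15]=0
i=16: outside box; Z[16]=0
i=17: outside box; Z[17]=4 grow→box=[17,21)
i=18: min(r-i=3, Z[1]=0)=0; Z[18]=0
i=19: min(r-i=2, Z[2]=2)=2; Z[19]=2
i=20: min(r-i=1, Z[3]=0)=0; Z[20]=0
i=21: outside box; Z[21]=0
i=22: outside box; Z[22]=0
i=23: outside box; Z[23]=4 grow→box=[23,27)
i=24: min(r-i=3, Z[1]=0)=0; Z[24]=0
i=25: min(r-i=2, Z[2]=2)=2; Z[25]=2
i=26: min(r-i=1, Z[3]=0)=0; Z[26]=0
i=27: outside box; Z[27]=0

[28, 0, 2, 0, 0, 0, 0, 0, 0, 0, 0, 0, 0, 1, 0, 0, 0, 4, 0, 2, 0, 0, 0, 4, 0, 2, 0, 0]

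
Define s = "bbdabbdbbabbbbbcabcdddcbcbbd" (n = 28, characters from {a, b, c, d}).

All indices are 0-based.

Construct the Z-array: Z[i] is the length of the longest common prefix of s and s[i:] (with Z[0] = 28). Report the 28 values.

Z[0]=28
i=1: fresh scan; Z[1]=1 extend→box=[1,2)
i=2: fresh scan; Z[2]=0
i=3: fresh scan; Z[3]=0
i=4: fresh scan; Z[4]=3 extend→box=[4,7)
i=5: min(r-i=2, Z[1]=1)=1; Z[5]=1
i=6: min(r-i=1, Z[2]=0)=0; Z[6]=0
i=7: fresh scan; Z[7]=2 extend→box=[7,9)
i=8: min(r-i=1, Z[1]=1)=1; Z[8]=1
i=9: fresh scan; Z[9]=0
i=10: fresh scan; Z[10]=2 extend→box=[10,12)
i=11: min(r-i=1, Z[1]=1)=1; Z[11]=2 extend→box=[11,13)
i=12: min(r-i=1, Z[1]=1)=1; Z[12]=2 extend→box=[12,14)
i=13: min(r-i=1, Z[1]=1)=1; Z[13]=2 extend→box=[13,15)
i=14: min(r-i=1, Z[1]=1)=1; Z[14]=1
i=15: fresh scan; Z[15]=0
i=16: fresh scan; Z[16]=0
i=17: fresh scan; Z[17]=1 extend→box=[17,18)
i=18: fresh scan; Z[18]=0
i=19: fresh scan; Z[19]=0
i=20: fresh scan; Z[20]=0
i=21: fresh scan; Z[21]=0
i=22: fresh scan; Z[22]=0
i=23: fresh scan; Z[23]=1 extend→box=[23,24)
i=24: fresh scan; Z[24]=0
i=25: fresh scan; Z[25]=3 extend→box=[25,28)
i=26: min(r-i=2, Z[1]=1)=1; Z[26]=1
i=27: min(r-i=1, Z[2]=0)=0; Z[27]=0

[28, 1, 0, 0, 3, 1, 0, 2, 1, 0, 2, 2, 2, 2, 1, 0, 0, 1, 0, 0, 0, 0, 0, 1, 0, 3, 1, 0]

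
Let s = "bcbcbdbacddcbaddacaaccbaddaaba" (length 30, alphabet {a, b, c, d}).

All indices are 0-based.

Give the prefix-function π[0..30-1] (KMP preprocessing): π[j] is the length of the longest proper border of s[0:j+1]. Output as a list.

π[0] = 0
j=1 s[j]='c': π[1]=0 (border '')
j=2 s[j]='b': π[2]=1 (border 'b')
j=3 s[j]='c': π[3]=2 (border 'bc')
j=4 s[j]='b': π[4]=3 (border 'bcb')
j=5 s[j]='d': k: 3→1→0; π[5]=0 (border '')
j=6 s[j]='b': π[6]=1 (border 'b')
j=7 s[j]='a': k: 1→0; π[7]=0 (border '')
j=8 s[j]='c': π[8]=0 (border '')
j=9 s[j]='d': π[9]=0 (border '')
j=10 s[j]='d': π[10]=0 (border '')
j=11 s[j]='c': π[11]=0 (border '')
j=12 s[j]='b': π[12]=1 (border 'b')
j=13 s[j]='a': k: 1→0; π[13]=0 (border '')
j=14 s[j]='d': π[14]=0 (border '')
j=15 s[j]='d': π[15]=0 (border '')
j=16 s[j]='a': π[16]=0 (border '')
j=17 s[j]='c': π[17]=0 (border '')
j=18 s[j]='a': π[18]=0 (border '')
j=19 s[j]='a': π[19]=0 (border '')
j=20 s[j]='c': π[20]=0 (border '')
j=21 s[j]='c': π[21]=0 (border '')
j=22 s[j]='b': π[22]=1 (border 'b')
j=23 s[j]='a': k: 1→0; π[23]=0 (border '')
j=24 s[j]='d': π[24]=0 (border '')
j=25 s[j]='d': π[25]=0 (border '')
j=26 s[j]='a': π[26]=0 (border '')
j=27 s[j]='a': π[27]=0 (border '')
j=28 s[j]='b': π[28]=1 (border 'b')
j=29 s[j]='a': k: 1→0; π[29]=0 (border '')

[0, 0, 1, 2, 3, 0, 1, 0, 0, 0, 0, 0, 1, 0, 0, 0, 0, 0, 0, 0, 0, 0, 1, 0, 0, 0, 0, 0, 1, 0]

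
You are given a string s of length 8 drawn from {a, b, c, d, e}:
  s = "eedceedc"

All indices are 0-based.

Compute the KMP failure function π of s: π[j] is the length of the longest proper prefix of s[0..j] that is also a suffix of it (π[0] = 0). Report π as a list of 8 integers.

[0, 1, 0, 0, 1, 2, 3, 4]

π[0] = 0
j=1 s[j]='e': π[1]=1 (border 'e')
j=2 s[j]='d': k: 1→0; π[2]=0 (border '')
j=3 s[j]='c': π[3]=0 (border '')
j=4 s[j]='e': π[4]=1 (border 'e')
j=5 s[j]='e': π[5]=2 (border 'ee')
j=6 s[j]='d': π[6]=3 (border 'eed')
j=7 s[j]='c': π[7]=4 (border 'eedc')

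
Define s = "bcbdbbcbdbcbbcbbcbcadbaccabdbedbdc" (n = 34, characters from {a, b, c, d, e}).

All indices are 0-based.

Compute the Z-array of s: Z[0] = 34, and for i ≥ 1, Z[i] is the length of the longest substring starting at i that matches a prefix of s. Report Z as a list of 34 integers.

[34, 0, 1, 0, 1, 5, 0, 1, 0, 3, 0, 1, 3, 0, 1, 3, 0, 2, 0, 0, 0, 1, 0, 0, 0, 0, 1, 0, 1, 0, 0, 1, 0, 0]

Z[0]=34
i=1: outside box; Z[1]=0
i=2: outside box; Z[2]=1 grow→box=[2,3)
i=3: outside box; Z[3]=0
i=4: outside box; Z[4]=1 grow→box=[4,5)
i=5: outside box; Z[5]=5 grow→box=[5,10)
i=6: min(r-i=4, Z[1]=0)=0; Z[6]=0
i=7: min(r-i=3, Z[2]=1)=1; Z[7]=1
i=8: min(r-i=2, Z[3]=0)=0; Z[8]=0
i=9: min(r-i=1, Z[4]=1)=1; Z[9]=3 grow→box=[9,12)
i=10: min(r-i=2, Z[1]=0)=0; Z[10]=0
i=11: min(r-i=1, Z[2]=1)=1; Z[11]=1
i=12: outside box; Z[12]=3 grow→box=[12,15)
i=13: min(r-i=2, Z[1]=0)=0; Z[13]=0
i=14: min(r-i=1, Z[2]=1)=1; Z[14]=1
i=15: outside box; Z[15]=3 grow→box=[15,18)
i=16: min(r-i=2, Z[1]=0)=0; Z[16]=0
i=17: min(r-i=1, Z[2]=1)=1; Z[17]=2 grow→box=[17,19)
i=18: min(r-i=1, Z[1]=0)=0; Z[18]=0
i=19: outside box; Z[19]=0
i=20: outside box; Z[20]=0
i=21: outside box; Z[21]=1 grow→box=[21,22)
i=22: outside box; Z[22]=0
i=23: outside box; Z[23]=0
i=24: outside box; Z[24]=0
i=25: outside box; Z[25]=0
i=26: outside box; Z[26]=1 grow→box=[26,27)
i=27: outside box; Z[27]=0
i=28: outside box; Z[28]=1 grow→box=[28,29)
i=29: outside box; Z[29]=0
i=30: outside box; Z[30]=0
i=31: outside box; Z[31]=1 grow→box=[31,32)
i=32: outside box; Z[32]=0
i=33: outside box; Z[33]=0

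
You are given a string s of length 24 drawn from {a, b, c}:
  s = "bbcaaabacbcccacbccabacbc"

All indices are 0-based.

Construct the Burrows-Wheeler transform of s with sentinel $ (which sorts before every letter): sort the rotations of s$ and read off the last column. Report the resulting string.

ccacabcbaa$cbccbbccaaabcb

rank  rotation                   last
    0  $bbcaaabacbcccacbccabacbc  c
    1  aaabacbcccacbccabacbc$bbc  c
    2  aabacbcccacbccabacbc$bbca  a
    3  abacbc$bbcaaabacbcccacbcc  c
    4  abacbcccacbccabacbc$bbcaa  a
    5  acbc$bbcaaabacbcccacbccab  b
    6  acbccabacbc$bbcaaabacbccc  c
    7  acbcccacbccabacbc$bbcaaab  b
    8  bacbc$bbcaaabacbcccacbcca  a
    9  bacbcccacbccabacbc$bbcaaa  a
   10  bbcaaabacbcccacbccabacbc$  $
   11  bc$bbcaaabacbcccacbccabac  c
   12  bcaaabacbcccacbccabacbc$b  b
   13  bccabacbc$bbcaaabacbcccac  c
   14  bcccacbccabacbc$bbcaaabac  c
   15  c$bbcaaabacbcccacbccabacb  b
   16  caaabacbcccacbccabacbc$bb  b
   17  cabacbc$bbcaaabacbcccacbc  c
   18  cacbccabacbc$bbcaaabacbcc  c
   19  cbc$bbcaaabacbcccacbccaba  a
   20  cbccabacbc$bbcaaabacbccca  a
   21  cbcccacbccabacbc$bbcaaaba  a
   22  ccabacbc$bbcaaabacbcccacb  b
   23  ccacbccabacbc$bbcaaabacbc  c
   24  cccacbccabacbc$bbcaaabacb  b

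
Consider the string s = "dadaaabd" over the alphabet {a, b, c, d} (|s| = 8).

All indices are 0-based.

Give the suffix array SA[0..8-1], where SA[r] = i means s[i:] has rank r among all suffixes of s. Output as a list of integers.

[3, 4, 5, 1, 6, 7, 2, 0]

rank | idx | suffix
   0 |   3 | aaabd
   1 |   4 | aabd
   2 |   5 | abd
   3 |   1 | adaaabd
   4 |   6 | bd
   5 |   7 | d
   6 |   2 | daaabd
   7 |   0 | dadaaabd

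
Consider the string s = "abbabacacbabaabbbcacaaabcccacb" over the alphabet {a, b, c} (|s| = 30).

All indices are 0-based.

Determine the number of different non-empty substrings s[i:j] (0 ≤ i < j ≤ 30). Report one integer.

rank→(start, suffix):
  0 → (20, 'aaabcccacb')
  1 → (12, 'aabbbcacaaabcccacb')
  2 → (21, 'aabcccacb')
  3 → (10, 'abaabbbcacaaabcccacb')
  4 → (3, 'abacacbabaabbbcacaaabcccacb')
  5 → (0, 'abbabacacbabaabbbcacaaabcccacb')
  6 → (13, 'abbbcacaaabcccacb')
  7 → (22, 'abcccacb')
  8 → (18, 'acaaabcccacb')
  9 → (5, 'acacbabaabbbcacaaabcccacb')
  10 → (27, 'acb')
  11 → (7, 'acbabaabbbcacaaabcccacb')
  12 → (29, 'b')
  13 → (11, 'baabbbcacaaabcccacb')
  14 → (9, 'babaabbbcacaaabcccacb')
  15 → (2, 'babacacbabaabbbcacaaabcccacb')
  16 → (4, 'bacacbabaabbbcacaaabcccacb')
  17 → (1, 'bbabacacbabaabbbcacaaabcccacb')
  18 → (14, 'bbbcacaaabcccacb')
  19 → (15, 'bbcacaaabcccacb')
  20 → (16, 'bcacaaabcccacb')
  21 → (23, 'bcccacb')
  22 → (19, 'caaabcccacb')
  23 → (17, 'cacaaabcccacb')
  24 → (26, 'cacb')
  25 → (6, 'cacbabaabbbcacaaabcccacb')
  26 → (28, 'cb')
  27 → (8, 'cbabaabbbcacaaabcccacb')
  28 → (25, 'ccacb')
  29 → (24, 'cccacb')

SA = [20, 12, 21, 10, 3, 0, 13, 22, 18, 5, 27, 7, 29, 11, 9, 2, 4, 1, 14, 15, 16, 23, 19, 17, 26, 6, 28, 8, 25, 24]
[i] adj suffixes → lcp
  [1] 20/12 → 2 ('aa')
  [2] 12/21 → 3 ('aab')
  [3] 21/10 → 1 ('a')
  [4] 10/3 → 3 ('aba')
  [5] 3/0 → 2 ('ab')
  [6] 0/13 → 3 ('abb')
  [7] 13/22 → 2 ('ab')
  [8] 22/18 → 1 ('a')
  [9] 18/5 → 3 ('aca')
  [10] 5/27 → 2 ('ac')
  [11] 27/7 → 3 ('acb')
  [12] 7/29 → 0 ('')
  [13] 29/11 → 1 ('b')
  [14] 11/9 → 2 ('ba')
  [15] 9/2 → 4 ('baba')
  [16] 2/4 → 2 ('ba')
  [17] 4/1 → 1 ('b')
  [18] 1/14 → 2 ('bb')
  [19] 14/15 → 2 ('bb')
  [20] 15/16 → 1 ('b')
  [21] 16/23 → 2 ('bc')
  [22] 23/19 → 0 ('')
  [23] 19/17 → 2 ('ca')
  [24] 17/26 → 3 ('cac')
  [25] 26/6 → 4 ('cacb')
  [26] 6/28 → 1 ('c')
  [27] 28/8 → 2 ('cb')
  [28] 8/25 → 1 ('c')
  [29] 25/24 → 2 ('cc')

n(n+1)/2 = 30·31/2 = 465
Σ LCP = 0 + 2 + 3 + 1 + 3 + 2 + 3 + 2 + 1 + 3 + 2 + 3 + 0 + 1 + 2 + 4 + 2 + 1 + 2 + 2 + 1 + 2 + 0 + 2 + 3 + 4 + 1 + 2 + 1 + 2 = 57
distinct = 465 − 57 = 408

408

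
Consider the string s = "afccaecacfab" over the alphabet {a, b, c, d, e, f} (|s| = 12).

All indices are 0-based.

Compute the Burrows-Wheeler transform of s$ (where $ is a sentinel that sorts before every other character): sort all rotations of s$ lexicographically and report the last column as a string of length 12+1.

bfcc$aecfaaca

rank  rotation       last
    0  $afccaecacfab  b
    1  ab$afccaecacf  f
    2  acfab$afccaec  c
    3  aecacfab$afcc  c
    4  afccaecacfab$  $
    5  b$afccaecacfa  a
    6  cacfab$afccae  e
    7  caecacfab$afc  c
    8  ccaecacfab$af  f
    9  cfab$afccaeca  a
   10  ecacfab$afcca  a
   11  fab$afccaecac  c
   12  fccaecacfab$a  a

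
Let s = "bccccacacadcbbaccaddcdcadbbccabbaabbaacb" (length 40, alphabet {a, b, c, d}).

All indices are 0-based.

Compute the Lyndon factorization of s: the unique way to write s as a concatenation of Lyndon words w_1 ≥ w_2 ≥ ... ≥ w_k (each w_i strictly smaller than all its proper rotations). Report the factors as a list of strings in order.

emit factor 1: 'bcccc' (i=0, period=5)
emit factor 2: 'acacadcbbaccaddcdcadbbcc' (i=5, period=24)
emit factor 3: 'abb' (i=29, period=3)
emit factor 4: 'aabbaacb' (i=32, period=8)

["bcccc", "acacadcbbaccaddcdcadbbcc", "abb", "aabbaacb"]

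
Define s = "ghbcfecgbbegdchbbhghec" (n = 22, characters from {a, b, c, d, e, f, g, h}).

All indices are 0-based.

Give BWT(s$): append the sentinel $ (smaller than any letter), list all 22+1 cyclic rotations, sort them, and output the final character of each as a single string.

rank  rotation                 last
    0  $ghbcfecgbbegdchbbhghec  c
    1  bbegdchbbhghec$ghbcfecg  g
    2  bbhghec$ghbcfecgbbegdch  h
    3  bcfecgbbegdchbbhghec$gh  h
    4  begdchbbhghec$ghbcfecgb  b
    5  bhghec$ghbcfecgbbegdchb  b
    6  c$ghbcfecgbbegdchbbhghe  e
    7  cfecgbbegdchbbhghec$ghb  b
    8  cgbbegdchbbhghec$ghbcfe  e
    9  chbbhghec$ghbcfecgbbegd  d
   10  dchbbhghec$ghbcfecgbbeg  g
   11  ec$ghbcfecgbbegdchbbhgh  h
   12  ecgbbegdchbbhghec$ghbcf  f
   13  egdchbbhghec$ghbcfecgbb  b
   14  fecgbbegdchbbhghec$ghbc  c
   15  gbbegdchbbhghec$ghbcfec  c
   16  gdchbbhghec$ghbcfecgbbe  e
   17  ghbcfecgbbegdchbbhghec$  $
   18  ghec$ghbcfecgbbegdchbbh  h
   19  hbbhghec$ghbcfecgbbegdc  c
   20  hbcfecgbbegdchbbhghec$g  g
   21  hec$ghbcfecgbbegdchbbhg  g
   22  hghec$ghbcfecgbbegdchbb  b

cghhbbebedghfbcce$hcggb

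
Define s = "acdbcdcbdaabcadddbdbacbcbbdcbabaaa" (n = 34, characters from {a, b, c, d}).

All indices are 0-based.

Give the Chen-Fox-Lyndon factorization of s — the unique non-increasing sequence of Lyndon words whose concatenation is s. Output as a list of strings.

["acdbcdcbd", "aabcadddbdbacbcbbdcbab", "a", "a", "a"]

emit factor 1: 'acdbcdcbd' (i=0, period=9)
emit factor 2: 'aabcadddbdbacbcbbdcbab' (i=9, period=22)
emit factor 3: 'a' (i=31, period=1)
emit factor 4: 'a' (i=32, period=1)
emit factor 5: 'a' (i=33, period=1)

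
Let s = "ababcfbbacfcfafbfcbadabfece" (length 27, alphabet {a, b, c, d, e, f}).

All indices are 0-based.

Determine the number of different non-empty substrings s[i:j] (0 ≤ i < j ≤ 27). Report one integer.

348

rank→(start, suffix):
  0 → (0, 'ababcfbbacfcfafbfcbadabfece')
  1 → (2, 'abcfbbacfcfafbfcbadabfece')
  2 → (21, 'abfece')
  3 → (8, 'acfcfafbfcbadabfece')
  4 → (19, 'adabfece')
  5 → (13, 'afbfcbadabfece')
  6 → (1, 'babcfbbacfcfafbfcbadabfece')
  7 → (7, 'bacfcfafbfcbadabfece')
  8 → (18, 'badabfece')
  9 → (6, 'bbacfcfafbfcbadabfece')
  10 → (3, 'bcfbbacfcfafbfcbadabfece')
  11 → (15, 'bfcbadabfece')
  12 → (22, 'bfece')
  13 → (17, 'cbadabfece')
  14 → (25, 'ce')
  15 → (11, 'cfafbfcbadabfece')
  16 → (4, 'cfbbacfcfafbfcbadabfece')
  17 → (9, 'cfcfafbfcbadabfece')
  18 → (20, 'dabfece')
  19 → (26, 'e')
  20 → (24, 'ece')
  21 → (12, 'fafbfcbadabfece')
  22 → (5, 'fbbacfcfafbfcbadabfece')
  23 → (14, 'fbfcbadabfece')
  24 → (16, 'fcbadabfece')
  25 → (10, 'fcfafbfcbadabfece')
  26 → (23, 'fece')

SA = [0, 2, 21, 8, 19, 13, 1, 7, 18, 6, 3, 15, 22, 17, 25, 11, 4, 9, 20, 26, 24, 12, 5, 14, 16, 10, 23]
[i] adj suffixes → lcp
  [1] 0/2 → 2 ('ab')
  [2] 2/21 → 2 ('ab')
  [3] 21/8 → 1 ('a')
  [4] 8/19 → 1 ('a')
  [5] 19/13 → 1 ('a')
  [6] 13/1 → 0 ('')
  [7] 1/7 → 2 ('ba')
  [8] 7/18 → 2 ('ba')
  [9] 18/6 → 1 ('b')
  [10] 6/3 → 1 ('b')
  [11] 3/15 → 1 ('b')
  [12] 15/22 → 2 ('bf')
  [13] 22/17 → 0 ('')
  [14] 17/25 → 1 ('c')
  [15] 25/11 → 1 ('c')
  [16] 11/4 → 2 ('cf')
  [17] 4/9 → 2 ('cf')
  [18] 9/20 → 0 ('')
  [19] 20/26 → 0 ('')
  [20] 26/24 → 1 ('e')
  [21] 24/12 → 0 ('')
  [22] 12/5 → 1 ('f')
  [23] 5/14 → 2 ('fb')
  [24] 14/16 → 1 ('f')
  [25] 16/10 → 2 ('fc')
  [26] 10/23 → 1 ('f')

n(n+1)/2 = 27·28/2 = 378
Σ LCP = 0 + 2 + 2 + 1 + 1 + 1 + 0 + 2 + 2 + 1 + 1 + 1 + 2 + 0 + 1 + 1 + 2 + 2 + 0 + 0 + 1 + 0 + 1 + 2 + 1 + 2 + 1 = 30
distinct = 378 − 30 = 348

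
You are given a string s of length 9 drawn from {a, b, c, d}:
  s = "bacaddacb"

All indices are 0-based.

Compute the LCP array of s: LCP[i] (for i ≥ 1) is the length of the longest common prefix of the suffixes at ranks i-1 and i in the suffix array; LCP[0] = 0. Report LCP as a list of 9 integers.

[0, 2, 1, 0, 1, 0, 1, 0, 1]

sorted suffixes:
  #0 SA[0]=1  'acaddacb'
  #1 SA[1]=6  'acb'
  #2 SA[2]=3  'addacb'
  #3 SA[3]=8  'b'
  #4 SA[4]=0  'bacaddacb'
  #5 SA[5]=2  'caddacb'
  #6 SA[6]=7  'cb'
  #7 SA[7]=5  'dacb'
  #8 SA[8]=4  'ddacb'

SA = [1, 6, 3, 8, 0, 2, 7, 5, 4]
[i] adj suffixes → lcp
  [1] 1/6 → 2 ('ac')
  [2] 6/3 → 1 ('a')
  [3] 3/8 → 0 ('')
  [4] 8/0 → 1 ('b')
  [5] 0/2 → 0 ('')
  [6] 2/7 → 1 ('c')
  [7] 7/5 → 0 ('')
  [8] 5/4 → 1 ('d')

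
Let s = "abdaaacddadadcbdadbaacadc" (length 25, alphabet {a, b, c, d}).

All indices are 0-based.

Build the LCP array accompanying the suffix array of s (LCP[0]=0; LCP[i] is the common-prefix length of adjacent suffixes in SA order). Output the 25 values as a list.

[0, 2, 3, 1, 1, 2, 1, 2, 2, 3, 0, 1, 3, 0, 1, 1, 1, 0, 2, 3, 3, 1, 1, 2, 1]

rank→(start, suffix):
  0 → (3, 'aaacddadadcbdadbaacadc')
  1 → (19, 'aacadc')
  2 → (4, 'aacddadadcbdadbaacadc')
  3 → (0, 'abdaaacddadadcbdadbaacadc')
  4 → (20, 'acadc')
  5 → (5, 'acddadadcbdadbaacadc')
  6 → (9, 'adadcbdadbaacadc')
  7 → (16, 'adbaacadc')
  8 → (22, 'adc')
  9 → (11, 'adcbdadbaacadc')
  10 → (18, 'baacadc')
  11 → (1, 'bdaaacddadadcbdadbaacadc')
  12 → (14, 'bdadbaacadc')
  13 → (24, 'c')
  14 → (21, 'cadc')
  15 → (13, 'cbdadbaacadc')
  16 → (6, 'cddadadcbdadbaacadc')
  17 → (2, 'daaacddadadcbdadbaacadc')
  18 → (8, 'dadadcbdadbaacadc')
  19 → (15, 'dadbaacadc')
  20 → (10, 'dadcbdadbaacadc')
  21 → (17, 'dbaacadc')
  22 → (23, 'dc')
  23 → (12, 'dcbdadbaacadc')
  24 → (7, 'ddadadcbdadbaacadc')

SA = [3, 19, 4, 0, 20, 5, 9, 16, 22, 11, 18, 1, 14, 24, 21, 13, 6, 2, 8, 15, 10, 17, 23, 12, 7]
[i] adj suffixes → lcp
  [1] 3/19 → 2 ('aa')
  [2] 19/4 → 3 ('aac')
  [3] 4/0 → 1 ('a')
  [4] 0/20 → 1 ('a')
  [5] 20/5 → 2 ('ac')
  [6] 5/9 → 1 ('a')
  [7] 9/16 → 2 ('ad')
  [8] 16/22 → 2 ('ad')
  [9] 22/11 → 3 ('adc')
  [10] 11/18 → 0 ('')
  [11] 18/1 → 1 ('b')
  [12] 1/14 → 3 ('bda')
  [13] 14/24 → 0 ('')
  [14] 24/21 → 1 ('c')
  [15] 21/13 → 1 ('c')
  [16] 13/6 → 1 ('c')
  [17] 6/2 → 0 ('')
  [18] 2/8 → 2 ('da')
  [19] 8/15 → 3 ('dad')
  [20] 15/10 → 3 ('dad')
  [21] 10/17 → 1 ('d')
  [22] 17/23 → 1 ('d')
  [23] 23/12 → 2 ('dc')
  [24] 12/7 → 1 ('d')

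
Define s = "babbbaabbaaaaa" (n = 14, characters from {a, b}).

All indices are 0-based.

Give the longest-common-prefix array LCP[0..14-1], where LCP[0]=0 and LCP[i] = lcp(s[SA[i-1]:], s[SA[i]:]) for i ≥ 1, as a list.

[0, 1, 2, 3, 4, 2, 1, 3, 0, 3, 2, 1, 4, 2]

rank→(start, suffix):
  0 → (13, 'a')
  1 → (12, 'aa')
  2 → (11, 'aaa')
  3 → (10, 'aaaa')
  4 → (9, 'aaaaa')
  5 → (5, 'aabbaaaaa')
  6 → (6, 'abbaaaaa')
  7 → (1, 'abbbaabbaaaaa')
  8 → (8, 'baaaaa')
  9 → (4, 'baabbaaaaa')
  10 → (0, 'babbbaabbaaaaa')
  11 → (7, 'bbaaaaa')
  12 → (3, 'bbaabbaaaaa')
  13 → (2, 'bbbaabbaaaaa')

SA = [13, 12, 11, 10, 9, 5, 6, 1, 8, 4, 0, 7, 3, 2]
rank  pair      lcp
   1  s[13:],s[12:]  1  'a'
   2  s[12:],s[11:]  2  'aa'
   3  s[11:],s[10:]  3  'aaa'
   4  s[10:],s[9:]  4  'aaaa'
   5  s[9:],s[5:]  2  'aa'
   6  s[5:],s[6:]  1  'a'
   7  s[6:],s[1:]  3  'abb'
   8  s[1:],s[8:]  0  ''
   9  s[8:],s[4:]  3  'baa'
  10  s[4:],s[0:]  2  'ba'
  11  s[0:],s[7:]  1  'b'
  12  s[7:],s[3:]  4  'bbaa'
  13  s[3:],s[2:]  2  'bb'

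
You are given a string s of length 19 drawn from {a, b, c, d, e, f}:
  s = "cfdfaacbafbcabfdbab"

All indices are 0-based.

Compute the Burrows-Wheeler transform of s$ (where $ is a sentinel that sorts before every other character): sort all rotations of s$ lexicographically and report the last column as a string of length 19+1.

rank  rotation              last
    0  $cfdfaacbafbcabfdbab  b
    1  aacbafbcabfdbab$cfdf  f
    2  ab$cfdfaacbafbcabfdb  b
    3  abfdbab$cfdfaacbafbc  c
    4  acbafbcabfdbab$cfdfa  a
    5  afbcabfdbab$cfdfaacb  b
    6  b$cfdfaacbafbcabfdba  a
    7  bab$cfdfaacbafbcabfd  d
    8  bafbcabfdbab$cfdfaac  c
    9  bcabfdbab$cfdfaacbaf  f
   10  bfdbab$cfdfaacbafbca  a
   11  cabfdbab$cfdfaacbafb  b
   12  cbafbcabfdbab$cfdfaa  a
   13  cfdfaacbafbcabfdbab$  $
   14  dbab$cfdfaacbafbcabf  f
   15  dfaacbafbcabfdbab$cf  f
   16  faacbafbcabfdbab$cfd  d
   17  fbcabfdbab$cfdfaacba  a
   18  fdbab$cfdfaacbafbcab  b
   19  fdfaacbafbcabfdbab$c  c

bfbcabadcfaba$ffdabc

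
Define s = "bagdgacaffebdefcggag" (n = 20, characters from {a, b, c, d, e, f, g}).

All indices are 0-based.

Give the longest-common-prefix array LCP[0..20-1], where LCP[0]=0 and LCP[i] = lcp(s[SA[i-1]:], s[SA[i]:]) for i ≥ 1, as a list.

[0, 1, 1, 2, 0, 1, 0, 1, 0, 1, 0, 1, 0, 1, 1, 0, 1, 2, 1, 1]

sorted suffixes:
  #0 SA[0]=5  'acaffebdefcggag'
  #1 SA[1]=7  'affebdefcggag'
  #2 SA[2]=18  'ag'
  #3 SA[3]=1  'agdgacaffebdefcggag'
  #4 SA[4]=0  'bagdgacaffebdefcggag'
  #5 SA[5]=11  'bdefcggag'
  #6 SA[6]=6  'caffebdefcggag'
  #7 SA[7]=15  'cggag'
  #8 SA[8]=12  'defcggag'
  #9 SA[9]=3  'dgacaffebdefcggag'
  #10 SA[10]=10  'ebdefcggag'
  #11 SA[11]=13  'efcggag'
  #12 SA[12]=14  'fcggag'
  #13 SA[13]=9  'febdefcggag'
  #14 SA[14]=8  'ffebdefcggag'
  #15 SA[15]=19  'g'
  #16 SA[16]=4  'gacaffebdefcggag'
  #17 SA[17]=17  'gag'
  #18 SA[18]=2  'gdgacaffebdefcggag'
  #19 SA[19]=16  'ggag'

SA = [5, 7, 18, 1, 0, 11, 6, 15, 12, 3, 10, 13, 14, 9, 8, 19, 4, 17, 2, 16]
rank  pair      lcp
   1  s[5:],s[7:]  1  'a'
   2  s[7:],s[18:]  1  'a'
   3  s[18:],s[1:]  2  'ag'
   4  s[1:],s[0:]  0  ''
   5  s[0:],s[11:]  1  'b'
   6  s[11:],s[6:]  0  ''
   7  s[6:],s[15:]  1  'c'
   8  s[15:],s[12:]  0  ''
   9  s[12:],s[3:]  1  'd'
  10  s[3:],s[10:]  0  ''
  11  s[10:],s[13:]  1  'e'
  12  s[13:],s[14:]  0  ''
  13  s[14:],s[9:]  1  'f'
  14  s[9:],s[8:]  1  'f'
  15  s[8:],s[19:]  0  ''
  16  s[19:],s[4:]  1  'g'
  17  s[4:],s[17:]  2  'ga'
  18  s[17:],s[2:]  1  'g'
  19  s[2:],s[16:]  1  'g'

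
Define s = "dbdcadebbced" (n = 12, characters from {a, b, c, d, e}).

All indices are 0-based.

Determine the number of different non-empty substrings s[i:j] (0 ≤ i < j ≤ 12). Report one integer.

71

sorted suffixes:
  #0 SA[0]=4  'adebbced'
  #1 SA[1]=7  'bbced'
  #2 SA[2]=8  'bced'
  #3 SA[3]=1  'bdcadebbced'
  #4 SA[4]=3  'cadebbced'
  #5 SA[5]=9  'ced'
  #6 SA[6]=11  'd'
  #7 SA[7]=0  'dbdcadebbced'
  #8 SA[8]=2  'dcadebbced'
  #9 SA[9]=5  'debbced'
  #10 SA[10]=6  'ebbced'
  #11 SA[11]=10  'ed'

SA = [4, 7, 8, 1, 3, 9, 11, 0, 2, 5, 6, 10]
rank  pair      lcp
   1  s[4:],s[7:]  0  ''
   2  s[7:],s[8:]  1  'b'
   3  s[8:],s[1:]  1  'b'
   4  s[1:],s[3:]  0  ''
   5  s[3:],s[9:]  1  'c'
   6  s[9:],s[11:]  0  ''
   7  s[11:],s[0:]  1  'd'
   8  s[0:],s[2:]  1  'd'
   9  s[2:],s[5:]  1  'd'
  10  s[5:],s[6:]  0  ''
  11  s[6:],s[10:]  1  'e'

n(n+1)/2 = 12·13/2 = 78
Σ LCP = 0 + 0 + 1 + 1 + 0 + 1 + 0 + 1 + 1 + 1 + 0 + 1 = 7
distinct = 78 − 7 = 71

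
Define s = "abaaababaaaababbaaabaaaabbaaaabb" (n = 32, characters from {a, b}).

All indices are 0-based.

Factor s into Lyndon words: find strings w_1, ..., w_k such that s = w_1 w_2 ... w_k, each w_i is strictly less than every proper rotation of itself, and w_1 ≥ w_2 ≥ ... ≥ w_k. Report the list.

emit factor 1: 'ab' (i=0, period=2)
emit factor 2: 'aaabab' (i=2, period=6)
emit factor 3: 'aaaababbaaabaaaabbaaaabb' (i=8, period=24)

["ab", "aaabab", "aaaababbaaabaaaabbaaaabb"]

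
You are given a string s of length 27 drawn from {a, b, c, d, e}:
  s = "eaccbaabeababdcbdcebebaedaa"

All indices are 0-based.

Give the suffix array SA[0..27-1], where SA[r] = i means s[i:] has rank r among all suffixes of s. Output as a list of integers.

rank→(start, suffix):
  0 → (26, 'a')
  1 → (25, 'aa')
  2 → (5, 'aabeababdcbdcebebaedaa')
  3 → (9, 'ababdcbdcebebaedaa')
  4 → (11, 'abdcbdcebebaedaa')
  5 → (6, 'abeababdcbdcebebaedaa')
  6 → (1, 'accbaabeababdcbdcebebaedaa')
  7 → (22, 'aedaa')
  8 → (4, 'baabeababdcbdcebebaedaa')
  9 → (10, 'babdcbdcebebaedaa')
  10 → (21, 'baedaa')
  11 → (12, 'bdcbdcebebaedaa')
  12 → (15, 'bdcebebaedaa')
  13 → (7, 'beababdcbdcebebaedaa')
  14 → (19, 'bebaedaa')
  15 → (3, 'cbaabeababdcbdcebebaedaa')
  16 → (14, 'cbdcebebaedaa')
  17 → (2, 'ccbaabeababdcbdcebebaedaa')
  18 → (17, 'cebebaedaa')
  19 → (24, 'daa')
  20 → (13, 'dcbdcebebaedaa')
  21 → (16, 'dcebebaedaa')
  22 → (8, 'eababdcbdcebebaedaa')
  23 → (0, 'eaccbaabeababdcbdcebebaedaa')
  24 → (20, 'ebaedaa')
  25 → (18, 'ebebaedaa')
  26 → (23, 'edaa')

[26, 25, 5, 9, 11, 6, 1, 22, 4, 10, 21, 12, 15, 7, 19, 3, 14, 2, 17, 24, 13, 16, 8, 0, 20, 18, 23]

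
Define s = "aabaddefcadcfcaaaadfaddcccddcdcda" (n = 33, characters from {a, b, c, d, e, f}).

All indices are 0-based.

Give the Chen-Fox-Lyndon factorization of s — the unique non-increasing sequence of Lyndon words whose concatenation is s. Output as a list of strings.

["aabaddefcadcfc", "aaaadfaddcccddcdcd", "a"]

emit factor 1: 'aabaddefcadcfc' (i=0, period=14)
emit factor 2: 'aaaadfaddcccddcdcd' (i=14, period=18)
emit factor 3: 'a' (i=32, period=1)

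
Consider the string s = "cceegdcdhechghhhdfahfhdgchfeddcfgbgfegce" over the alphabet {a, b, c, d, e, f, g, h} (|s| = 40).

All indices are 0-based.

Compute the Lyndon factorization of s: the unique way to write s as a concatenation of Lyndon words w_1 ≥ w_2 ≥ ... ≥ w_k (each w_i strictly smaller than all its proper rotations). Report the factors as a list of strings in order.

["cceegdcdhechghhhdf", "ahfhdgchfeddcfgbgfegce"]

emit factor 1: 'cceegdcdhechghhhdf' (i=0, period=18)
emit factor 2: 'ahfhdgchfeddcfgbgfegce' (i=18, period=22)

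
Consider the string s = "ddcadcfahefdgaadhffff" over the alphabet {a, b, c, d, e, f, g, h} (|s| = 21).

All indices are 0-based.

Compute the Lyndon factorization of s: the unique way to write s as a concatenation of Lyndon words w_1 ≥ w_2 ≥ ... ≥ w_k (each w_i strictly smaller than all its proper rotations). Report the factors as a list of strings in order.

["d", "d", "c", "adcfahefdg", "aadhffff"]

emit factor 1: 'd' (i=0, period=1)
emit factor 2: 'd' (i=1, period=1)
emit factor 3: 'c' (i=2, period=1)
emit factor 4: 'adcfahefdg' (i=3, period=10)
emit factor 5: 'aadhffff' (i=13, period=8)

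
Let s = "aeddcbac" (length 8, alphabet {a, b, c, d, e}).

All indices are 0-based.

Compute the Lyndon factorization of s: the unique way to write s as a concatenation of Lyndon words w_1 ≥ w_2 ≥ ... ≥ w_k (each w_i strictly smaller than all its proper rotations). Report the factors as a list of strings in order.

emit factor 1: 'aeddcb' (i=0, period=6)
emit factor 2: 'ac' (i=6, period=2)

["aeddcb", "ac"]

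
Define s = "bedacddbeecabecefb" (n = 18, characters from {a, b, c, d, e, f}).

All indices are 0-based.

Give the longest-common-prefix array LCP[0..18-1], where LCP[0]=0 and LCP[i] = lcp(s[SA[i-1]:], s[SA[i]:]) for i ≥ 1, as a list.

[0, 1, 0, 1, 2, 2, 0, 1, 1, 0, 1, 1, 0, 2, 1, 1, 1, 0]

rank | idx | suffix
   0 |  11 | abecefb
   1 |   3 | acddbeecabecefb
   2 |  17 | b
   3 |  12 | becefb
   4 |   0 | bedacddbeecabecefb
   5 |   7 | beecabecefb
   6 |  10 | cabecefb
   7 |   4 | cddbeecabecefb
   8 |  14 | cefb
   9 |   2 | dacddbeecabecefb
  10 |   6 | dbeecabecefb
  11 |   5 | ddbeecabecefb
  12 |   9 | ecabecefb
  13 |  13 | ecefb
  14 |   1 | edacddbeecabecefb
  15 |   8 | eecabecefb
  16 |  15 | efb
  17 |  16 | fb

SA = [11, 3, 17, 12, 0, 7, 10, 4, 14, 2, 6, 5, 9, 13, 1, 8, 15, 16]
i: (SA[i-1],SA[i]) lcp shared
  1: (11,3) 1 'a'
  2: (3,17) 0 ''
  3: (17,12) 1 'b'
  4: (12,0) 2 'be'
  5: (0,7) 2 'be'
  6: (7,10) 0 ''
  7: (10,4) 1 'c'
  8: (4,14) 1 'c'
  9: (14,2) 0 ''
  10: (2,6) 1 'd'
  11: (6,5) 1 'd'
  12: (5,9) 0 ''
  13: (9,13) 2 'ec'
  14: (13,1) 1 'e'
  15: (1,8) 1 'e'
  16: (8,15) 1 'e'
  17: (15,16) 0 ''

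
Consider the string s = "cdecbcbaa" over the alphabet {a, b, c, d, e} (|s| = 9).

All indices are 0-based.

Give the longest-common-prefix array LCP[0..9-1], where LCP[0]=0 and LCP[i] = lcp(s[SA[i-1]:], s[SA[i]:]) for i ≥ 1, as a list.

rank | idx | suffix
   0 |   8 | a
   1 |   7 | aa
   2 |   6 | baa
   3 |   4 | bcbaa
   4 |   5 | cbaa
   5 |   3 | cbcbaa
   6 |   0 | cdecbcbaa
   7 |   1 | decbcbaa
   8 |   2 | ecbcbaa

SA = [8, 7, 6, 4, 5, 3, 0, 1, 2]
rank  pair      lcp
   1  s[8:],s[7:]  1  'a'
   2  s[7:],s[6:]  0  ''
   3  s[6:],s[4:]  1  'b'
   4  s[4:],s[5:]  0  ''
   5  s[5:],s[3:]  2  'cb'
   6  s[3:],s[0:]  1  'c'
   7  s[0:],s[1:]  0  ''
   8  s[1:],s[2:]  0  ''

[0, 1, 0, 1, 0, 2, 1, 0, 0]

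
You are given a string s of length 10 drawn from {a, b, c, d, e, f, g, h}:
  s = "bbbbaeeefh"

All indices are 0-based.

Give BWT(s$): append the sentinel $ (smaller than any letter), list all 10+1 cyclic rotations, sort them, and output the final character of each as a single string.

hbbbb$aeeef

rank  rotation     last
    0  $bbbbaeeefh  h
    1  aeeefh$bbbb  b
    2  baeeefh$bbb  b
    3  bbaeeefh$bb  b
    4  bbbaeeefh$b  b
    5  bbbbaeeefh$  $
    6  eeefh$bbbba  a
    7  eefh$bbbbae  e
    8  efh$bbbbaee  e
    9  fh$bbbbaeee  e
   10  h$bbbbaeeef  f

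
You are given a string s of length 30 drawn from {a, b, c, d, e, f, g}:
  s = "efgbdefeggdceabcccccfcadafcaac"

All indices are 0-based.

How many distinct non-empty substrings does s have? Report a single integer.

432

sorted suffixes:
  #0 SA[0]=27  'aac'
  #1 SA[1]=13  'abcccccfcadafcaac'
  #2 SA[2]=28  'ac'
  #3 SA[3]=22  'adafcaac'
  #4 SA[4]=24  'afcaac'
  #5 SA[5]=14  'bcccccfcadafcaac'
  #6 SA[6]=3  'bdefeggdceabcccccfcadafcaac'
  #7 SA[7]=29  'c'
  #8 SA[8]=26  'caac'
  #9 SA[9]=21  'cadafcaac'
  #10 SA[10]=15  'cccccfcadafcaac'
  #11 SA[11]=16  'ccccfcadafcaac'
  #12 SA[12]=17  'cccfcadafcaac'
  #13 SA[13]=18  'ccfcadafcaac'
  #14 SA[14]=11  'ceabcccccfcadafcaac'
  #15 SA[15]=19  'cfcadafcaac'
  #16 SA[16]=23  'dafcaac'
  #17 SA[17]=10  'dceabcccccfcadafcaac'
  #18 SA[18]=4  'defeggdceabcccccfcadafcaac'
  #19 SA[19]=12  'eabcccccfcadafcaac'
  #20 SA[20]=5  'efeggdceabcccccfcadafcaac'
  #21 SA[21]=0  'efgbdefeggdceabcccccfcadafcaac'
  #22 SA[22]=7  'eggdceabcccccfcadafcaac'
  #23 SA[23]=25  'fcaac'
  #24 SA[24]=20  'fcadafcaac'
  #25 SA[25]=6  'feggdceabcccccfcadafcaac'
  #26 SA[26]=1  'fgbdefeggdceabcccccfcadafcaac'
  #27 SA[27]=2  'gbdefeggdceabcccccfcadafcaac'
  #28 SA[28]=9  'gdceabcccccfcadafcaac'
  #29 SA[29]=8  'ggdceabcccccfcadafcaac'

SA = [27, 13, 28, 22, 24, 14, 3, 29, 26, 21, 15, 16, 17, 18, 11, 19, 23, 10, 4, 12, 5, 0, 7, 25, 20, 6, 1, 2, 9, 8]
i: (SA[i-1],SA[i]) lcp shared
  1: (27,13) 1 'a'
  2: (13,28) 1 'a'
  3: (28,22) 1 'a'
  4: (22,24) 1 'a'
  5: (24,14) 0 ''
  6: (14,3) 1 'b'
  7: (3,29) 0 ''
  8: (29,26) 1 'c'
  9: (26,21) 2 'ca'
  10: (21,15) 1 'c'
  11: (15,16) 4 'cccc'
  12: (16,17) 3 'ccc'
  13: (17,18) 2 'cc'
  14: (18,11) 1 'c'
  15: (11,19) 1 'c'
  16: (19,23) 0 ''
  17: (23,10) 1 'd'
  18: (10,4) 1 'd'
  19: (4,12) 0 ''
  20: (12,5) 1 'e'
  21: (5,0) 2 'ef'
  22: (0,7) 1 'e'
  23: (7,25) 0 ''
  24: (25,20) 3 'fca'
  25: (20,6) 1 'f'
  26: (6,1) 1 'f'
  27: (1,2) 0 ''
  28: (2,9) 1 'g'
  29: (9,8) 1 'g'

n(n+1)/2 = 30·31/2 = 465
Σ LCP = 0 + 1 + 1 + 1 + 1 + 0 + 1 + 0 + 1 + 2 + 1 + 4 + 3 + 2 + 1 + 1 + 0 + 1 + 1 + 0 + 1 + 2 + 1 + 0 + 3 + 1 + 1 + 0 + 1 + 1 = 33
distinct = 465 − 33 = 432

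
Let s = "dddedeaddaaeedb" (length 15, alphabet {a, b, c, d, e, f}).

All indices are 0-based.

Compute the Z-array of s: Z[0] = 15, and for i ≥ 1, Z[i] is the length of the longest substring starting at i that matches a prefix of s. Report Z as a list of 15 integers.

Z[0]=15
i=1: i≥r, start 0; Z[1]=2 extend→box=[1,3)
i=2: min(r-i=1, Z[1]=2)=1; Z[2]=1
i=3: i≥r, start 0; Z[3]=0
i=4: i≥r, start 0; Z[4]=1 extend→box=[4,5)
i=5: i≥r, start 0; Z[5]=0
i=6: i≥r, start 0; Z[6]=0
i=7: i≥r, start 0; Z[7]=2 extend→box=[7,9)
i=8: min(r-i=1, Z[1]=2)=1; Z[8]=1
i=9: i≥r, start 0; Z[9]=0
i=10: i≥r, start 0; Z[10]=0
i=11: i≥r, start 0; Z[11]=0
i=12: i≥r, start 0; Z[12]=0
i=13: i≥r, start 0; Z[13]=1 extend→box=[13,14)
i=14: i≥r, start 0; Z[14]=0

[15, 2, 1, 0, 1, 0, 0, 2, 1, 0, 0, 0, 0, 1, 0]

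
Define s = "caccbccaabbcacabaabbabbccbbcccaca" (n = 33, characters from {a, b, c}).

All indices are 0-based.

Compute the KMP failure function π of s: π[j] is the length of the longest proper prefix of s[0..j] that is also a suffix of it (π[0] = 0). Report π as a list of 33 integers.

π[0] = 0
j=1 s[j]='a': π[1]=0 (border '')
j=2 s[j]='c': π[2]=1 (border 'c')
j=3 s[j]='c': k: 1→0; π[3]=1 (border 'c')
j=4 s[j]='b': k: 1→0; π[4]=0 (border '')
j=5 s[j]='c': π[5]=1 (border 'c')
j=6 s[j]='c': k: 1→0; π[6]=1 (border 'c')
j=7 s[j]='a': π[7]=2 (border 'ca')
j=8 s[j]='a': k: 2→0; π[8]=0 (border '')
j=9 s[j]='b': π[9]=0 (border '')
j=10 s[j]='b': π[10]=0 (border '')
j=11 s[j]='c': π[11]=1 (border 'c')
j=12 s[j]='a': π[12]=2 (border 'ca')
j=13 s[j]='c': π[13]=3 (border 'cac')
j=14 s[j]='a': k: 3→1; π[14]=2 (border 'ca')
j=15 s[j]='b': k: 2→0; π[15]=0 (border '')
j=16 s[j]='a': π[16]=0 (border '')
j=17 s[j]='a': π[17]=0 (border '')
j=18 s[j]='b': π[18]=0 (border '')
j=19 s[j]='b': π[19]=0 (border '')
j=20 s[j]='a': π[20]=0 (border '')
j=21 s[j]='b': π[21]=0 (border '')
j=22 s[j]='b': π[22]=0 (border '')
j=23 s[j]='c': π[23]=1 (border 'c')
j=24 s[j]='c': k: 1→0; π[24]=1 (border 'c')
j=25 s[j]='b': k: 1→0; π[25]=0 (border '')
j=26 s[j]='b': π[26]=0 (border '')
j=27 s[j]='c': π[27]=1 (border 'c')
j=28 s[j]='c': k: 1→0; π[28]=1 (border 'c')
j=29 s[j]='c': k: 1→0; π[29]=1 (border 'c')
j=30 s[j]='a': π[30]=2 (border 'ca')
j=31 s[j]='c': π[31]=3 (border 'cac')
j=32 s[j]='a': k: 3→1; π[32]=2 (border 'ca')

[0, 0, 1, 1, 0, 1, 1, 2, 0, 0, 0, 1, 2, 3, 2, 0, 0, 0, 0, 0, 0, 0, 0, 1, 1, 0, 0, 1, 1, 1, 2, 3, 2]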